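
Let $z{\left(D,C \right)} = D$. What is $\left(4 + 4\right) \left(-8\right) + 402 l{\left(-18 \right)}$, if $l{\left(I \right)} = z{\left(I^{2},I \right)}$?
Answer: $130184$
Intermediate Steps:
$l{\left(I \right)} = I^{2}$
$\left(4 + 4\right) \left(-8\right) + 402 l{\left(-18 \right)} = \left(4 + 4\right) \left(-8\right) + 402 \left(-18\right)^{2} = 8 \left(-8\right) + 402 \cdot 324 = -64 + 130248 = 130184$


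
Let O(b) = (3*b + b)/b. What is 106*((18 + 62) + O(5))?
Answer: 8904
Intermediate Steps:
O(b) = 4 (O(b) = (4*b)/b = 4)
106*((18 + 62) + O(5)) = 106*((18 + 62) + 4) = 106*(80 + 4) = 106*84 = 8904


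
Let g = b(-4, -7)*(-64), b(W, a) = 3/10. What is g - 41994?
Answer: -210066/5 ≈ -42013.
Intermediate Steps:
b(W, a) = 3/10 (b(W, a) = 3*(⅒) = 3/10)
g = -96/5 (g = (3/10)*(-64) = -96/5 ≈ -19.200)
g - 41994 = -96/5 - 41994 = -210066/5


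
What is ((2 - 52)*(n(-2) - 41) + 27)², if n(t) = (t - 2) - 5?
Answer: 6385729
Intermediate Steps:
n(t) = -7 + t (n(t) = (-2 + t) - 5 = -7 + t)
((2 - 52)*(n(-2) - 41) + 27)² = ((2 - 52)*((-7 - 2) - 41) + 27)² = (-50*(-9 - 41) + 27)² = (-50*(-50) + 27)² = (2500 + 27)² = 2527² = 6385729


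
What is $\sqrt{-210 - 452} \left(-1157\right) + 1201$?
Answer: $1201 - 1157 i \sqrt{662} \approx 1201.0 - 29769.0 i$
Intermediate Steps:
$\sqrt{-210 - 452} \left(-1157\right) + 1201 = \sqrt{-662} \left(-1157\right) + 1201 = i \sqrt{662} \left(-1157\right) + 1201 = - 1157 i \sqrt{662} + 1201 = 1201 - 1157 i \sqrt{662}$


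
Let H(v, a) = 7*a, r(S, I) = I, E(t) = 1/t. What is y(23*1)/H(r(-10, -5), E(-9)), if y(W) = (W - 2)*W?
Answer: -621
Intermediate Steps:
y(W) = W*(-2 + W) (y(W) = (-2 + W)*W = W*(-2 + W))
y(23*1)/H(r(-10, -5), E(-9)) = ((23*1)*(-2 + 23*1))/((7/(-9))) = (23*(-2 + 23))/((7*(-⅑))) = (23*21)/(-7/9) = 483*(-9/7) = -621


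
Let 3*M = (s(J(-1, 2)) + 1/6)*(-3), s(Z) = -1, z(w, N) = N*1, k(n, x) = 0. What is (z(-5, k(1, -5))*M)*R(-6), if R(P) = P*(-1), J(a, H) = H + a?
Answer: 0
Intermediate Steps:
z(w, N) = N
M = ⅚ (M = ((-1 + 1/6)*(-3))/3 = ((-1 + ⅙)*(-3))/3 = (-⅚*(-3))/3 = (⅓)*(5/2) = ⅚ ≈ 0.83333)
R(P) = -P
(z(-5, k(1, -5))*M)*R(-6) = (0*(⅚))*(-1*(-6)) = 0*6 = 0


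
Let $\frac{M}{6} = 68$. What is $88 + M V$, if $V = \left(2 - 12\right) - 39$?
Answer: $-19904$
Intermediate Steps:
$M = 408$ ($M = 6 \cdot 68 = 408$)
$V = -49$ ($V = -10 - 39 = -49$)
$88 + M V = 88 + 408 \left(-49\right) = 88 - 19992 = -19904$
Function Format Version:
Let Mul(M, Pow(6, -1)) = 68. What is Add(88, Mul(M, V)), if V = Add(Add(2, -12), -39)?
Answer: -19904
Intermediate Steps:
M = 408 (M = Mul(6, 68) = 408)
V = -49 (V = Add(-10, -39) = -49)
Add(88, Mul(M, V)) = Add(88, Mul(408, -49)) = Add(88, -19992) = -19904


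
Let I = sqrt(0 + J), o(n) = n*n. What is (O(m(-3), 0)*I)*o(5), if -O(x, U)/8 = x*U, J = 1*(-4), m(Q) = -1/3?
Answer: 0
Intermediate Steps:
m(Q) = -1/3 (m(Q) = -1*1/3 = -1/3)
o(n) = n**2
J = -4
I = 2*I (I = sqrt(0 - 4) = sqrt(-4) = 2*I ≈ 2.0*I)
O(x, U) = -8*U*x (O(x, U) = -8*x*U = -8*U*x)
(O(m(-3), 0)*I)*o(5) = ((-8*0*(-1/3))*(2*I))*5**2 = (0*(2*I))*25 = 0*25 = 0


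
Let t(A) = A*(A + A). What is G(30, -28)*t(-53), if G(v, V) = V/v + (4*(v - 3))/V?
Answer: -2825854/105 ≈ -26913.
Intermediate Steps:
G(v, V) = V/v + (-12 + 4*v)/V (G(v, V) = V/v + (4*(-3 + v))/V = V/v + (-12 + 4*v)/V)
t(A) = 2*A² (t(A) = A*(2*A) = 2*A²)
G(30, -28)*t(-53) = (-12/(-28) - 28/30 + 4*30/(-28))*(2*(-53)²) = (-12*(-1/28) - 28*1/30 + 4*30*(-1/28))*(2*2809) = (3/7 - 14/15 - 30/7)*5618 = -503/105*5618 = -2825854/105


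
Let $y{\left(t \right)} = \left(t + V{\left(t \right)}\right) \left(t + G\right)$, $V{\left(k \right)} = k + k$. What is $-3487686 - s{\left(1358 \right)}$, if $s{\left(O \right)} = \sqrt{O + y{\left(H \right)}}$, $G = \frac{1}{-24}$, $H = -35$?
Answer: $-3487686 - \frac{\sqrt{80598}}{4} \approx -3.4878 \cdot 10^{6}$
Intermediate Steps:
$V{\left(k \right)} = 2 k$
$G = - \frac{1}{24} \approx -0.041667$
$y{\left(t \right)} = 3 t \left(- \frac{1}{24} + t\right)$ ($y{\left(t \right)} = \left(t + 2 t\right) \left(t - \frac{1}{24}\right) = 3 t \left(- \frac{1}{24} + t\right)$)
$s{\left(O \right)} = \sqrt{\frac{29435}{8} + O}$ ($s{\left(O \right)} = \sqrt{O + \frac{1}{8} \left(-35\right) \left(-1 + 24 \left(-35\right)\right)} = \sqrt{O + \frac{1}{8} \left(-35\right) \left(-1 - 840\right)} = \sqrt{O + \frac{1}{8} \left(-35\right) \left(-841\right)} = \sqrt{O + \frac{29435}{8}} = \sqrt{\frac{29435}{8} + O}$)
$-3487686 - s{\left(1358 \right)} = -3487686 - \frac{\sqrt{58870 + 16 \cdot 1358}}{4} = -3487686 - \frac{\sqrt{58870 + 21728}}{4} = -3487686 - \frac{\sqrt{80598}}{4}$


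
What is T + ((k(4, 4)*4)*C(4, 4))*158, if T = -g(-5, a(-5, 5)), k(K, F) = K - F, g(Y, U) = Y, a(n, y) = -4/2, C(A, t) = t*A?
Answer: 5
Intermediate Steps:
C(A, t) = A*t
a(n, y) = -2 (a(n, y) = -4*½ = -2)
T = 5 (T = -1*(-5) = 5)
T + ((k(4, 4)*4)*C(4, 4))*158 = 5 + (((4 - 1*4)*4)*(4*4))*158 = 5 + (((4 - 4)*4)*16)*158 = 5 + ((0*4)*16)*158 = 5 + (0*16)*158 = 5 + 0*158 = 5 + 0 = 5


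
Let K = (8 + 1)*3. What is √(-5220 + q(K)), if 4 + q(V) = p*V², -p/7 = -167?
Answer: √846977 ≈ 920.31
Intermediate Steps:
K = 27 (K = 9*3 = 27)
p = 1169 (p = -7*(-167) = 1169)
q(V) = -4 + 1169*V²
√(-5220 + q(K)) = √(-5220 + (-4 + 1169*27²)) = √(-5220 + (-4 + 1169*729)) = √(-5220 + (-4 + 852201)) = √(-5220 + 852197) = √846977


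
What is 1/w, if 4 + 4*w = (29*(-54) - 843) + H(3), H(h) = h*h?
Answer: -1/601 ≈ -0.0016639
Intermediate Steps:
H(h) = h**2
w = -601 (w = -1 + ((29*(-54) - 843) + 3**2)/4 = -1 + ((-1566 - 843) + 9)/4 = -1 + (-2409 + 9)/4 = -1 + (1/4)*(-2400) = -1 - 600 = -601)
1/w = 1/(-601) = -1/601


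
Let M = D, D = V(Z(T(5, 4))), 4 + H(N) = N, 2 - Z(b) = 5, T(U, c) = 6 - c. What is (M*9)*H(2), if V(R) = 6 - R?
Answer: -162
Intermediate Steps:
Z(b) = -3 (Z(b) = 2 - 1*5 = 2 - 5 = -3)
H(N) = -4 + N
D = 9 (D = 6 - 1*(-3) = 6 + 3 = 9)
M = 9
(M*9)*H(2) = (9*9)*(-4 + 2) = 81*(-2) = -162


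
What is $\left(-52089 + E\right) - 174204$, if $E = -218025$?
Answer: $-444318$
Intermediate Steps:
$\left(-52089 + E\right) - 174204 = \left(-52089 - 218025\right) - 174204 = -270114 - 174204 = -444318$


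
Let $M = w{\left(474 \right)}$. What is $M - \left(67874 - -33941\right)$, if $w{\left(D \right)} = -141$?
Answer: $-101956$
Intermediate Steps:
$M = -141$
$M - \left(67874 - -33941\right) = -141 - \left(67874 - -33941\right) = -141 - \left(67874 + 33941\right) = -141 - 101815 = -101956$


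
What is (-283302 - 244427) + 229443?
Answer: -298286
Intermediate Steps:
(-283302 - 244427) + 229443 = -527729 + 229443 = -298286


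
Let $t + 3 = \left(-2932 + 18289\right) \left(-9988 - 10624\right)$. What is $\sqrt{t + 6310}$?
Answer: $i \sqrt{316532177} \approx 17791.0 i$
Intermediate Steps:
$t = -316538487$ ($t = -3 + \left(-2932 + 18289\right) \left(-9988 - 10624\right) = -3 + 15357 \left(-20612\right) = -3 - 316538484 = -316538487$)
$\sqrt{t + 6310} = \sqrt{-316538487 + 6310} = \sqrt{-316532177} = i \sqrt{316532177}$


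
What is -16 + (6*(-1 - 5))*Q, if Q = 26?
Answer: -952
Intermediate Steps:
-16 + (6*(-1 - 5))*Q = -16 + (6*(-1 - 5))*26 = -16 + (6*(-6))*26 = -16 - 36*26 = -16 - 936 = -952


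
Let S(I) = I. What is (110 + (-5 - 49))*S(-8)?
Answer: -448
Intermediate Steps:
(110 + (-5 - 49))*S(-8) = (110 + (-5 - 49))*(-8) = (110 - 54)*(-8) = 56*(-8) = -448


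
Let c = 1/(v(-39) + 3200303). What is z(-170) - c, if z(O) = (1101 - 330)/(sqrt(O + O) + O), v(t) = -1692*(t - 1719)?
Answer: -4760801041/1062072308 - 771*I*sqrt(85)/14620 ≈ -4.4826 - 0.4862*I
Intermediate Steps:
v(t) = 2908548 - 1692*t (v(t) = -1692*(-1719 + t) = 2908548 - 1692*t)
c = 1/6174839 (c = 1/((2908548 - 1692*(-39)) + 3200303) = 1/((2908548 + 65988) + 3200303) = 1/(2974536 + 3200303) = 1/6174839 ≈ 1.6195e-7)
z(O) = 771/(O + sqrt(2)*sqrt(O)) (z(O) = 771/(sqrt(2*O) + O) = 771/(sqrt(2)*sqrt(O) + O) = 771/(O + sqrt(2)*sqrt(O)))
z(-170) - c = 771/(-170 + sqrt(2)*sqrt(-170)) - 1*1/6174839 = 771/(-170 + sqrt(2)*(I*sqrt(170))) - 1/6174839 = 771/(-170 + 2*I*sqrt(85)) - 1/6174839 = -1/6174839 + 771/(-170 + 2*I*sqrt(85))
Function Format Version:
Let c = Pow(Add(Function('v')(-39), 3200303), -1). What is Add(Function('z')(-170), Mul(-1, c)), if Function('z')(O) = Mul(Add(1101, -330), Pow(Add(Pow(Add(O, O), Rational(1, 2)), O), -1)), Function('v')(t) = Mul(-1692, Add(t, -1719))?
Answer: Add(Rational(-4760801041, 1062072308), Mul(Rational(-771, 14620), I, Pow(85, Rational(1, 2)))) ≈ Add(-4.4826, Mul(-0.48620, I))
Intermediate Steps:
Function('v')(t) = Add(2908548, Mul(-1692, t)) (Function('v')(t) = Mul(-1692, Add(-1719, t)) = Add(2908548, Mul(-1692, t)))
c = Rational(1, 6174839) (c = Pow(Add(Add(2908548, Mul(-1692, -39)), 3200303), -1) = Pow(Add(Add(2908548, 65988), 3200303), -1) = Pow(Add(2974536, 3200303), -1) = Pow(6174839, -1) = Rational(1, 6174839) ≈ 1.6195e-7)
Function('z')(O) = Mul(771, Pow(Add(O, Mul(Pow(2, Rational(1, 2)), Pow(O, Rational(1, 2)))), -1)) (Function('z')(O) = Mul(771, Pow(Add(Pow(Mul(2, O), Rational(1, 2)), O), -1)) = Mul(771, Pow(Add(Mul(Pow(2, Rational(1, 2)), Pow(O, Rational(1, 2))), O), -1)) = Mul(771, Pow(Add(O, Mul(Pow(2, Rational(1, 2)), Pow(O, Rational(1, 2)))), -1)))
Add(Function('z')(-170), Mul(-1, c)) = Add(Mul(771, Pow(Add(-170, Mul(Pow(2, Rational(1, 2)), Pow(-170, Rational(1, 2)))), -1)), Mul(-1, Rational(1, 6174839))) = Add(Mul(771, Pow(Add(-170, Mul(Pow(2, Rational(1, 2)), Mul(I, Pow(170, Rational(1, 2))))), -1)), Rational(-1, 6174839)) = Add(Mul(771, Pow(Add(-170, Mul(2, I, Pow(85, Rational(1, 2)))), -1)), Rational(-1, 6174839)) = Add(Rational(-1, 6174839), Mul(771, Pow(Add(-170, Mul(2, I, Pow(85, Rational(1, 2)))), -1)))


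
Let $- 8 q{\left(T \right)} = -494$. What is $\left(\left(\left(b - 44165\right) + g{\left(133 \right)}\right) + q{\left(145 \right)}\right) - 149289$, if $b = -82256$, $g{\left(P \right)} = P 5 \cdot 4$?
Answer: $- \frac{1091953}{4} \approx -2.7299 \cdot 10^{5}$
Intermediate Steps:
$g{\left(P \right)} = 20 P$ ($g{\left(P \right)} = 5 P 4 = 20 P$)
$q{\left(T \right)} = \frac{247}{4}$ ($q{\left(T \right)} = \left(- \frac{1}{8}\right) \left(-494\right) = \frac{247}{4}$)
$\left(\left(\left(b - 44165\right) + g{\left(133 \right)}\right) + q{\left(145 \right)}\right) - 149289 = \left(\left(\left(-82256 - 44165\right) + 20 \cdot 133\right) + \frac{247}{4}\right) - 149289 = \left(\left(-126421 + 2660\right) + \frac{247}{4}\right) - 149289 = \left(-123761 + \frac{247}{4}\right) - 149289 = - \frac{494797}{4} - 149289 = - \frac{1091953}{4}$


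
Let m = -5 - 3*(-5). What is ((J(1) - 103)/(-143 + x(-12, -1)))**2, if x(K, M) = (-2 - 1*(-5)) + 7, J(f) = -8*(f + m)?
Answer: 36481/17689 ≈ 2.0624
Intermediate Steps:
m = 10 (m = -5 + 15 = 10)
J(f) = -80 - 8*f (J(f) = -8*(f + 10) = -8*(10 + f) = -80 - 8*f)
x(K, M) = 10 (x(K, M) = (-2 + 5) + 7 = 3 + 7 = 10)
((J(1) - 103)/(-143 + x(-12, -1)))**2 = (((-80 - 8*1) - 103)/(-143 + 10))**2 = (((-80 - 8) - 103)/(-133))**2 = ((-88 - 103)*(-1/133))**2 = (-191*(-1/133))**2 = (191/133)**2 = 36481/17689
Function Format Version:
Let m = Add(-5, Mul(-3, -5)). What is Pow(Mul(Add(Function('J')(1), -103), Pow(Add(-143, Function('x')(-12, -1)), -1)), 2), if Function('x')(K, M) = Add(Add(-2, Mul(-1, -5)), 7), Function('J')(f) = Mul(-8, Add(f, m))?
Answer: Rational(36481, 17689) ≈ 2.0624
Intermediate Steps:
m = 10 (m = Add(-5, 15) = 10)
Function('J')(f) = Add(-80, Mul(-8, f)) (Function('J')(f) = Mul(-8, Add(f, 10)) = Mul(-8, Add(10, f)) = Add(-80, Mul(-8, f)))
Function('x')(K, M) = 10 (Function('x')(K, M) = Add(Add(-2, 5), 7) = Add(3, 7) = 10)
Pow(Mul(Add(Function('J')(1), -103), Pow(Add(-143, Function('x')(-12, -1)), -1)), 2) = Pow(Mul(Add(Add(-80, Mul(-8, 1)), -103), Pow(Add(-143, 10), -1)), 2) = Pow(Mul(Add(Add(-80, -8), -103), Pow(-133, -1)), 2) = Pow(Mul(Add(-88, -103), Rational(-1, 133)), 2) = Pow(Mul(-191, Rational(-1, 133)), 2) = Pow(Rational(191, 133), 2) = Rational(36481, 17689)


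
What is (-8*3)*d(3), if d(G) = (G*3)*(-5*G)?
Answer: 3240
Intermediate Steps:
d(G) = -15*G² (d(G) = (3*G)*(-5*G) = -15*G²)
(-8*3)*d(3) = (-8*3)*(-15*3²) = -(-360)*9 = -24*(-135) = 3240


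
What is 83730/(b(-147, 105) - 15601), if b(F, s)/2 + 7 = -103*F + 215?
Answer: 83730/15097 ≈ 5.5461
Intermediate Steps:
b(F, s) = 416 - 206*F (b(F, s) = -14 + 2*(-103*F + 215) = -14 + 2*(215 - 103*F) = -14 + (430 - 206*F) = 416 - 206*F)
83730/(b(-147, 105) - 15601) = 83730/((416 - 206*(-147)) - 15601) = 83730/((416 + 30282) - 15601) = 83730/(30698 - 15601) = 83730/15097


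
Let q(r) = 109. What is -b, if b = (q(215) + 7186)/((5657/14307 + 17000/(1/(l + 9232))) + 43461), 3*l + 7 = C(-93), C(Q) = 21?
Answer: -104369565/2247154632184 ≈ -4.6445e-5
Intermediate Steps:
l = 14/3 (l = -7/3 + (1/3)*21 = -7/3 + 7 = 14/3 ≈ 4.6667)
b = 104369565/2247154632184 (b = (109 + 7186)/((5657/14307 + 17000/(1/(14/3 + 9232))) + 43461) = 7295/((5657*(1/14307) + 17000/(1/(27710/3))) + 43461) = 7295/((5657/14307 + 17000/(3/27710)) + 43461) = 7295/((5657/14307 + 17000*(27710/3)) + 43461) = 7295/((5657/14307 + 471070000/3) + 43461) = 7295/(2246532835657/14307 + 43461) = 7295/(2247154632184/14307) = 7295*(14307/2247154632184) = 104369565/2247154632184 ≈ 4.6445e-5)
-b = -1*104369565/2247154632184 = -104369565/2247154632184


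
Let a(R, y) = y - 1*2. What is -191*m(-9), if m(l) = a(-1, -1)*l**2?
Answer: 46413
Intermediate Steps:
a(R, y) = -2 + y (a(R, y) = y - 2 = -2 + y)
m(l) = -3*l**2 (m(l) = (-2 - 1)*l**2 = -3*l**2)
-191*m(-9) = -(-573)*(-9)**2 = -(-573)*81 = -191*(-243) = 46413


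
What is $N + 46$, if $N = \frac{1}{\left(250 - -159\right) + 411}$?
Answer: $\frac{37721}{820} \approx 46.001$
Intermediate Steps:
$N = \frac{1}{820}$ ($N = \frac{1}{\left(250 + 159\right) + 411} = \frac{1}{409 + 411} = \frac{1}{820} \approx 0.0012195$)
$N + 46 = \frac{1}{820} + 46 = \frac{37721}{820}$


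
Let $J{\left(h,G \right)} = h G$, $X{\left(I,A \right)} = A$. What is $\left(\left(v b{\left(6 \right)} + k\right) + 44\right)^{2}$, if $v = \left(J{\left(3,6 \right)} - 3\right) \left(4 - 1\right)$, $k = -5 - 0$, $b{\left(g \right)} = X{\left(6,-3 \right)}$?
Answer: $9216$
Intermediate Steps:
$J{\left(h,G \right)} = G h$
$b{\left(g \right)} = -3$
$k = -5$ ($k = -5 + 0 = -5$)
$v = 45$ ($v = \left(6 \cdot 3 - 3\right) \left(4 - 1\right) = \left(18 - 3\right) 3 = 15 \cdot 3 = 45$)
$\left(\left(v b{\left(6 \right)} + k\right) + 44\right)^{2} = \left(\left(45 \left(-3\right) - 5\right) + 44\right)^{2} = \left(\left(-135 - 5\right) + 44\right)^{2} = \left(-140 + 44\right)^{2} = \left(-96\right)^{2} = 9216$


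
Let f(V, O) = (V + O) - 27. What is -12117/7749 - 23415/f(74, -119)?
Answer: 955399/2952 ≈ 323.64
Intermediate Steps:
f(V, O) = -27 + O + V (f(V, O) = (O + V) - 27 = -27 + O + V)
-12117/7749 - 23415/f(74, -119) = -12117/7749 - 23415/(-27 - 119 + 74) = -12117*1/7749 - 23415/(-72) = -577/369 - 23415*(-1/72) = -577/369 + 7805/24 = 955399/2952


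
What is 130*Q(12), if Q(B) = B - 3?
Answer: 1170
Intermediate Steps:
Q(B) = -3 + B
130*Q(12) = 130*(-3 + 12) = 130*9 = 1170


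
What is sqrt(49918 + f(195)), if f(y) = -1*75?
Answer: sqrt(49843) ≈ 223.26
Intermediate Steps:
f(y) = -75
sqrt(49918 + f(195)) = sqrt(49918 - 75) = sqrt(49843)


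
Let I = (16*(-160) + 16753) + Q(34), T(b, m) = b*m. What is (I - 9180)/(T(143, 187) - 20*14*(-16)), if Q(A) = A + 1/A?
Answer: 171599/1061514 ≈ 0.16165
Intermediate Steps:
I = 483719/34 (I = (16*(-160) + 16753) + (34 + 1/34) = (-2560 + 16753) + (34 + 1/34) = 14193 + 1157/34 = 483719/34 ≈ 14227.)
(I - 9180)/(T(143, 187) - 20*14*(-16)) = (483719/34 - 9180)/(143*187 - 20*14*(-16)) = 171599/(34*(26741 - 280*(-16))) = 171599/(34*(26741 + 4480)) = (171599/34)/31221 = (171599/34)*(1/31221) = 171599/1061514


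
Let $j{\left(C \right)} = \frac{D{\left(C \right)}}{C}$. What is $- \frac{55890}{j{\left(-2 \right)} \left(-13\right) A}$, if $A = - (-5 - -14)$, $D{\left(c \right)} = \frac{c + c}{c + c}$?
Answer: $\frac{12420}{13} \approx 955.38$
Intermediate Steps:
$D{\left(c \right)} = 1$ ($D{\left(c \right)} = \frac{2 c}{2 c} = 2 c \frac{1}{2 c} = 1$)
$A = -9$ ($A = - (-5 + 14) = \left(-1\right) 9 = -9$)
$j{\left(C \right)} = \frac{1}{C}$ ($j{\left(C \right)} = 1 \frac{1}{C} = \frac{1}{C}$)
$- \frac{55890}{j{\left(-2 \right)} \left(-13\right) A} = - \frac{55890}{\frac{1}{-2} \left(-13\right) \left(-9\right)} = - \frac{55890}{\left(- \frac{1}{2}\right) \left(-13\right) \left(-9\right)} = - \frac{55890}{\frac{13}{2} \left(-9\right)} = - \frac{55890}{- \frac{117}{2}} = \left(-55890\right) \left(- \frac{2}{117}\right) = \frac{12420}{13}$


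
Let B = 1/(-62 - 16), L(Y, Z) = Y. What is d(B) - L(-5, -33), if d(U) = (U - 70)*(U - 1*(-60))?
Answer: -25521599/6084 ≈ -4194.9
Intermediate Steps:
B = -1/78 (B = 1/(-78) = -1/78 ≈ -0.012821)
d(U) = (-70 + U)*(60 + U) (d(U) = (-70 + U)*(U + 60) = (-70 + U)*(60 + U))
d(B) - L(-5, -33) = (-4200 + (-1/78)² - 10*(-1/78)) - 1*(-5) = (-4200 + 1/6084 + 5/39) + 5 = -25552019/6084 + 5 = -25521599/6084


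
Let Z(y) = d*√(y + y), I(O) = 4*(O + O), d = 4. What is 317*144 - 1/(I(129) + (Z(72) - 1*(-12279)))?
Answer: 609811631/13359 ≈ 45648.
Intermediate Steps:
I(O) = 8*O (I(O) = 4*(2*O) = 8*O)
Z(y) = 4*√2*√y (Z(y) = 4*√(y + y) = 4*√(2*y) = 4*(√2*√y) = 4*√2*√y)
317*144 - 1/(I(129) + (Z(72) - 1*(-12279))) = 317*144 - 1/(8*129 + (4*√2*√72 - 1*(-12279))) = 45648 - 1/(1032 + (4*√2*(6*√2) + 12279)) = 45648 - 1/(1032 + (48 + 12279)) = 45648 - 1/(1032 + 12327) = 45648 - 1/13359 = 609811631/13359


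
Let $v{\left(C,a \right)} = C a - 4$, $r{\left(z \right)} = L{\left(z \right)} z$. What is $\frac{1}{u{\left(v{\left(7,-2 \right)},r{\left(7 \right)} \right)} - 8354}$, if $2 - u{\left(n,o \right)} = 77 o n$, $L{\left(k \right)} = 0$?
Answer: $- \frac{1}{8352} \approx -0.00011973$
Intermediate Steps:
$r{\left(z \right)} = 0$ ($r{\left(z \right)} = 0 z = 0$)
$v{\left(C,a \right)} = -4 + C a$
$u{\left(n,o \right)} = 2 - 77 n o$ ($u{\left(n,o \right)} = 2 - 77 o n = 2 - 77 n o$)
$\frac{1}{u{\left(v{\left(7,-2 \right)},r{\left(7 \right)} \right)} - 8354} = \frac{1}{\left(2 - 77 \left(-4 + 7 \left(-2\right)\right) 0\right) - 8354} = \frac{1}{\left(2 - 77 \left(-4 - 14\right) 0\right) - 8354} = \frac{1}{\left(2 - \left(-1386\right) 0\right) - 8354} = \frac{1}{\left(2 + 0\right) - 8354} = \frac{1}{2 - 8354} = \frac{1}{-8352} = - \frac{1}{8352}$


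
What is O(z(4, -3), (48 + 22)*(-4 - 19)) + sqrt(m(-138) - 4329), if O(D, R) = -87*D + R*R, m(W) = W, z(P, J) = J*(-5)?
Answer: 2590795 + I*sqrt(4467) ≈ 2.5908e+6 + 66.836*I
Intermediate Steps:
z(P, J) = -5*J
O(D, R) = R**2 - 87*D (O(D, R) = -87*D + R**2 = R**2 - 87*D)
O(z(4, -3), (48 + 22)*(-4 - 19)) + sqrt(m(-138) - 4329) = (((48 + 22)*(-4 - 19))**2 - (-435)*(-3)) + sqrt(-138 - 4329) = ((70*(-23))**2 - 87*15) + sqrt(-4467) = ((-1610)**2 - 1305) + I*sqrt(4467) = (2592100 - 1305) + I*sqrt(4467) = 2590795 + I*sqrt(4467)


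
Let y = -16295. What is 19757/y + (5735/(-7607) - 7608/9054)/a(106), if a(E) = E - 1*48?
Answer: -13452007669823/10848882720930 ≈ -1.2399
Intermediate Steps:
a(E) = -48 + E (a(E) = E - 48 = -48 + E)
19757/y + (5735/(-7607) - 7608/9054)/a(106) = 19757/(-16295) + (5735/(-7607) - 7608/9054)/(-48 + 106) = 19757*(-1/16295) + (5735*(-1/7607) - 7608*1/9054)/58 = -19757/16295 + (-5735/7607 - 1268/1509)*(1/58) = -19757/16295 - 18299791/11478963*1/58 = -19757/16295 - 18299791/665779854 = -13452007669823/10848882720930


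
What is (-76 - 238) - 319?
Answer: -633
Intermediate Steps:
(-76 - 238) - 319 = -314 - 319 = -633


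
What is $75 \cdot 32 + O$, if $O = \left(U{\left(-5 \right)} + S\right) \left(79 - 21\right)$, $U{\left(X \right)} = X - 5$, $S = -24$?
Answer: $428$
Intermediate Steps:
$U{\left(X \right)} = -5 + X$ ($U{\left(X \right)} = X - 5 = -5 + X$)
$O = -1972$ ($O = \left(\left(-5 - 5\right) - 24\right) \left(79 - 21\right) = \left(-10 - 24\right) 58 = \left(-34\right) 58 = -1972$)
$75 \cdot 32 + O = 75 \cdot 32 - 1972 = 2400 - 1972 = 428$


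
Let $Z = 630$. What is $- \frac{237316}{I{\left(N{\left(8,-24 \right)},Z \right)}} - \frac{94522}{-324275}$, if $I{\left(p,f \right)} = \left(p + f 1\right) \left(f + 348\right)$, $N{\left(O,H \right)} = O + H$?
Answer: $- \frac{5048985269}{48681135825} \approx -0.10372$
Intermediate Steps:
$N{\left(O,H \right)} = H + O$
$I{\left(p,f \right)} = \left(348 + f\right) \left(f + p\right)$ ($I{\left(p,f \right)} = \left(p + f\right) \left(348 + f\right) = \left(f + p\right) \left(348 + f\right) = \left(348 + f\right) \left(f + p\right)$)
$- \frac{237316}{I{\left(N{\left(8,-24 \right)},Z \right)}} - \frac{94522}{-324275} = - \frac{237316}{630^{2} + 348 \cdot 630 + 348 \left(-24 + 8\right) + 630 \left(-24 + 8\right)} - \frac{94522}{-324275} = - \frac{237316}{396900 + 219240 + 348 \left(-16\right) + 630 \left(-16\right)} - - \frac{94522}{324275} = - \frac{237316}{396900 + 219240 - 5568 - 10080} + \frac{94522}{324275} = - \frac{237316}{600492} + \frac{94522}{324275} = \left(-237316\right) \frac{1}{600492} + \frac{94522}{324275} = - \frac{59329}{150123} + \frac{94522}{324275} = - \frac{5048985269}{48681135825}$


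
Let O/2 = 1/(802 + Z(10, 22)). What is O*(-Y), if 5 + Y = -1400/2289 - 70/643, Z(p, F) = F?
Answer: 1202795/86627532 ≈ 0.013885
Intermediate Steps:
Y = -1202795/210261 (Y = -5 + (-1400/2289 - 70/643) = -5 + (-1400*1/2289 - 70*1/643) = -5 + (-200/327 - 70/643) = -5 - 151490/210261 = -1202795/210261 ≈ -5.7205)
O = 1/412 (O = 2/(802 + 22) = 2/824 = 2*(1/824) = 1/412 ≈ 0.0024272)
O*(-Y) = (-1*(-1202795/210261))/412 = (1/412)*(1202795/210261) = 1202795/86627532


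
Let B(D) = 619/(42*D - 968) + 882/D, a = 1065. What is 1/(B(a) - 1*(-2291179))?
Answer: 15535510/35594647352063 ≈ 4.3646e-7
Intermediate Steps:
B(D) = 619/(-968 + 42*D) + 882/D
1/(B(a) - 1*(-2291179)) = 1/((½)*(-853776 + 37663*1065)/(1065*(-484 + 21*1065)) - 1*(-2291179)) = 1/((½)*(1/1065)*(-853776 + 40111095)/(-484 + 22365) + 2291179) = 1/((½)*(1/1065)*39257319/21881 + 2291179) = 1/((½)*(1/1065)*(1/21881)*39257319 + 2291179) = 1/(13085773/15535510 + 2291179) = 1/(35594647352063/15535510) = 15535510/35594647352063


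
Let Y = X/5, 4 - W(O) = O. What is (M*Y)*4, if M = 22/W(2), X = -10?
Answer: -88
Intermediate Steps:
W(O) = 4 - O
Y = -2 (Y = -10/5 = -10*⅕ = -2)
M = 11 (M = 22/(4 - 1*2) = 22/(4 - 2) = 22/2 = 22*(½) = 11)
(M*Y)*4 = (11*(-2))*4 = -22*4 = -88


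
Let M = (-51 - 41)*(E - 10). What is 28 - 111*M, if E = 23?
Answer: 132784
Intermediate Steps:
M = -1196 (M = (-51 - 41)*(23 - 10) = -92*13 = -1196)
28 - 111*M = 28 - 111*(-1196) = 28 + 132756 = 132784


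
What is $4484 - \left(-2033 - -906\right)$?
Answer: $5611$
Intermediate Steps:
$4484 - \left(-2033 - -906\right) = 4484 - \left(-2033 + 906\right) = 4484 - -1127 = 4484 + 1127 = 5611$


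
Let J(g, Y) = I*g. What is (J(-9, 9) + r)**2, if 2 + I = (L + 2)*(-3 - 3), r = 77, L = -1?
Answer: 22201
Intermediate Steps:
I = -8 (I = -2 + (-1 + 2)*(-3 - 3) = -2 + 1*(-6) = -2 - 6 = -8)
J(g, Y) = -8*g
(J(-9, 9) + r)**2 = (-8*(-9) + 77)**2 = (72 + 77)**2 = 149**2 = 22201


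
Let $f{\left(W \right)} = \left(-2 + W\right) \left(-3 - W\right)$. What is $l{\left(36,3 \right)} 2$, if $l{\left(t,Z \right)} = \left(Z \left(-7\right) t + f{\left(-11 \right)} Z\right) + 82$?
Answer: $-1972$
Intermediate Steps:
$f{\left(W \right)} = \left(-3 - W\right) \left(-2 + W\right)$
$l{\left(t,Z \right)} = 82 - 104 Z - 7 Z t$ ($l{\left(t,Z \right)} = \left(Z \left(-7\right) t + \left(6 - -11 - \left(-11\right)^{2}\right) Z\right) + 82 = \left(- 7 Z t + \left(6 + 11 - 121\right) Z\right) + 82 = \left(- 7 Z t - 104 Z\right) + 82 = \left(- 104 Z - 7 Z t\right) + 82 = 82 - 104 Z - 7 Z t$)
$l{\left(36,3 \right)} 2 = \left(82 - 312 - 21 \cdot 36\right) 2 = \left(82 - 312 - 756\right) 2 = \left(-986\right) 2 = -1972$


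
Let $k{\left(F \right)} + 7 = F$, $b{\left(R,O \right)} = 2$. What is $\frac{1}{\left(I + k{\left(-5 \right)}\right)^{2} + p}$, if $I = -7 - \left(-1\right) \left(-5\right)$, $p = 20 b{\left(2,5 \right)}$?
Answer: $\frac{1}{616} \approx 0.0016234$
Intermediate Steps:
$k{\left(F \right)} = -7 + F$
$p = 40$ ($p = 20 \cdot 2 = 40$)
$I = -12$ ($I = -7 - 5 = -12$)
$\frac{1}{\left(I + k{\left(-5 \right)}\right)^{2} + p} = \frac{1}{\left(-12 - 12\right)^{2} + 40} = \frac{1}{\left(-24\right)^{2} + 40} = \frac{1}{576 + 40} = \frac{1}{616}$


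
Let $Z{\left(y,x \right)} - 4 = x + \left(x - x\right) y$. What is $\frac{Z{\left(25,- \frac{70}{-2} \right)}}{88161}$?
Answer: $\frac{13}{29387} \approx 0.00044237$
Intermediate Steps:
$Z{\left(y,x \right)} = 4 + x$ ($Z{\left(y,x \right)} = 4 + \left(x + \left(x - x\right) y\right) = 4 + \left(x + 0 y\right) = 4 + \left(x + 0\right) = 4 + x$)
$\frac{Z{\left(25,- \frac{70}{-2} \right)}}{88161} = \frac{4 - \frac{70}{-2}}{88161} = \left(4 - -35\right) \frac{1}{88161} = \left(4 + 35\right) \frac{1}{88161} = 39 \cdot \frac{1}{88161} = \frac{13}{29387}$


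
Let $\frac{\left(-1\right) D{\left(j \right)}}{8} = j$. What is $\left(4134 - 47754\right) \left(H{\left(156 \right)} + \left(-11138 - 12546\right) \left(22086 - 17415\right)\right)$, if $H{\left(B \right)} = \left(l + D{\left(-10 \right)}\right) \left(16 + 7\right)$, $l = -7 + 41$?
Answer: $4825477418040$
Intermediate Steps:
$l = 34$
$D{\left(j \right)} = - 8 j$
$H{\left(B \right)} = 2622$ ($H{\left(B \right)} = \left(34 - -80\right) \left(16 + 7\right) = \left(34 + 80\right) 23 = 114 \cdot 23 = 2622$)
$\left(4134 - 47754\right) \left(H{\left(156 \right)} + \left(-11138 - 12546\right) \left(22086 - 17415\right)\right) = \left(4134 - 47754\right) \left(2622 + \left(-11138 - 12546\right) \left(22086 - 17415\right)\right) = - 43620 \left(2622 - 110627964\right) = \left(-43620\right) \left(-110625342\right) = 4825477418040$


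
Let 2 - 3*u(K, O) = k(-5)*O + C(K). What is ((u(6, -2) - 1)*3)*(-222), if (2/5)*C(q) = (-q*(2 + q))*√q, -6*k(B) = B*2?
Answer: -518 - 26640*√6 ≈ -65772.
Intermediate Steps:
k(B) = -B/3 (k(B) = -B*2/6 = -B/3)
C(q) = -5*q^(3/2)*(2 + q)/2 (C(q) = 5*((-q*(2 + q))*√q)/2 = 5*(-q^(3/2)*(2 + q))/2 = -5*q^(3/2)*(2 + q)/2)
u(K, O) = ⅔ - 5*O/9 - 5*K^(3/2)*(-2 - K)/6 (u(K, O) = ⅔ - ((-⅓*(-5))*O + 5*K^(3/2)*(-2 - K)/2)/3 = ⅔ - (5*O/3 + 5*K^(3/2)*(-2 - K)/2)/3 = ⅔ + (-5*O/9 - 5*K^(3/2)*(-2 - K)/6) = ⅔ - 5*O/9 - 5*K^(3/2)*(-2 - K)/6)
((u(6, -2) - 1)*3)*(-222) = (((⅔ - 5/9*(-2) + 5*6^(3/2)*(2 + 6)/6) - 1)*3)*(-222) = (((⅔ + 10/9 + (⅚)*(6*√6)*8) - 1)*3)*(-222) = (((⅔ + 10/9 + 40*√6) - 1)*3)*(-222) = (((16/9 + 40*√6) - 1)*3)*(-222) = ((7/9 + 40*√6)*3)*(-222) = (7/3 + 120*√6)*(-222) = -518 - 26640*√6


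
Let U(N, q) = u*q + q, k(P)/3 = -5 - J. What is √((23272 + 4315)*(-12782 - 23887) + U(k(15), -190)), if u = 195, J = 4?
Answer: 7*I*√20645407 ≈ 31806.0*I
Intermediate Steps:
k(P) = -27 (k(P) = 3*(-5 - 1*4) = 3*(-5 - 4) = 3*(-9) = -27)
U(N, q) = 196*q (U(N, q) = 195*q + q = 196*q)
√((23272 + 4315)*(-12782 - 23887) + U(k(15), -190)) = √((23272 + 4315)*(-12782 - 23887) + 196*(-190)) = √(27587*(-36669) - 37240) = √(-1011587703 - 37240) = √(-1011624943) = 7*I*√20645407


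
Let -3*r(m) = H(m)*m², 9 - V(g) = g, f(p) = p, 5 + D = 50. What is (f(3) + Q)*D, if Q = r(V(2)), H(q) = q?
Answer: -5010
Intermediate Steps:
D = 45 (D = -5 + 50 = 45)
V(g) = 9 - g
r(m) = -m³/3 (r(m) = -m*m²/3 = -m³/3)
Q = -343/3 (Q = -(9 - 1*2)³/3 = -(9 - 2)³/3 = -⅓*7³ = -⅓*343 = -343/3 ≈ -114.33)
(f(3) + Q)*D = (3 - 343/3)*45 = -334/3*45 = -5010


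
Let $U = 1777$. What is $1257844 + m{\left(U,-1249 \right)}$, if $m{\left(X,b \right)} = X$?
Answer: $1259621$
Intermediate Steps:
$1257844 + m{\left(U,-1249 \right)} = 1257844 + 1777 = 1259621$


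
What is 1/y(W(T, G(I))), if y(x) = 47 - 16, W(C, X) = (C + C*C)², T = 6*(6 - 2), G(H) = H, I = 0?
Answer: 1/31 ≈ 0.032258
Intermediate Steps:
T = 24 (T = 6*4 = 24)
W(C, X) = (C + C²)²
y(x) = 31
1/y(W(T, G(I))) = 1/31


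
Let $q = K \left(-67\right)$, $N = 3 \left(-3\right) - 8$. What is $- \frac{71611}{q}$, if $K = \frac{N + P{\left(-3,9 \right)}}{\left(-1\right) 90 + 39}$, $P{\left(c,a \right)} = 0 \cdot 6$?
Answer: $\frac{214833}{67} \approx 3206.5$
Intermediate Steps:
$P{\left(c,a \right)} = 0$
$N = -17$ ($N = -9 - 8 = -17$)
$K = \frac{1}{3}$ ($K = \frac{-17 + 0}{\left(-1\right) 90 + 39} = - \frac{17}{-90 + 39} = - \frac{17}{-51} = \left(-17\right) \left(- \frac{1}{51}\right) = \frac{1}{3} \approx 0.33333$)
$q = - \frac{67}{3}$ ($q = \frac{1}{3} \left(-67\right) = - \frac{67}{3} \approx -22.333$)
$- \frac{71611}{q} = - \frac{71611}{- \frac{67}{3}} = \left(-71611\right) \left(- \frac{3}{67}\right) = \frac{214833}{67}$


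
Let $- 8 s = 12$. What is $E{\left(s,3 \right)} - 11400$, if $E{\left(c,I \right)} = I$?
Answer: $-11397$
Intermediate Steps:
$s = - \frac{3}{2}$ ($s = \left(- \frac{1}{8}\right) 12 = - \frac{3}{2} \approx -1.5$)
$E{\left(s,3 \right)} - 11400 = 3 - 11400 = -11397$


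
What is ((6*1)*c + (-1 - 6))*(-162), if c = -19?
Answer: 19602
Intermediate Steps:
((6*1)*c + (-1 - 6))*(-162) = ((6*1)*(-19) + (-1 - 6))*(-162) = (6*(-19) - 7)*(-162) = (-114 - 7)*(-162) = -121*(-162) = 19602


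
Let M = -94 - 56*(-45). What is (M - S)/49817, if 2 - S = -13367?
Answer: -353/1607 ≈ -0.21966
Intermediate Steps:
S = 13369 (S = 2 - 1*(-13367) = 2 + 13367 = 13369)
M = 2426 (M = -94 + 2520 = 2426)
(M - S)/49817 = (2426 - 1*13369)/49817 = (2426 - 13369)*(1/49817) = -10943*1/49817 = -353/1607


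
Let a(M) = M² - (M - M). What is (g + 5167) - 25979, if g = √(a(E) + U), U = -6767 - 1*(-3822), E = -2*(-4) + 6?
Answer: -20812 + I*√2749 ≈ -20812.0 + 52.431*I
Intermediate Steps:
E = 14 (E = 8 + 6 = 14)
U = -2945 (U = -6767 + 3822 = -2945)
a(M) = M² (a(M) = M² - 1*0 = M² + 0 = M²)
g = I*√2749 (g = √(14² - 2945) = √(196 - 2945) = √(-2749) = I*√2749 ≈ 52.431*I)
(g + 5167) - 25979 = (I*√2749 + 5167) - 25979 = (5167 + I*√2749) - 25979 = -20812 + I*√2749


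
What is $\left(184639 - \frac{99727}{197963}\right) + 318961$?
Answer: $\frac{99694067073}{197963} \approx 5.036 \cdot 10^{5}$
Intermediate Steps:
$\left(184639 - \frac{99727}{197963}\right) + 318961 = \frac{36551590630}{197963} + 318961 = \frac{99694067073}{197963}$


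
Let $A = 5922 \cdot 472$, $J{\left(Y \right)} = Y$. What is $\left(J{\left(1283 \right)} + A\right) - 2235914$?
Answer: $560553$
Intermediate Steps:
$A = 2795184$
$\left(J{\left(1283 \right)} + A\right) - 2235914 = \left(1283 + 2795184\right) - 2235914 = 2796467 - 2235914 = 560553$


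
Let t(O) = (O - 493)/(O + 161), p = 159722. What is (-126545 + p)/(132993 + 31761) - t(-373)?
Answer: -5651810/1455327 ≈ -3.8835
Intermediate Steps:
t(O) = (-493 + O)/(161 + O)
(-126545 + p)/(132993 + 31761) - t(-373) = (-126545 + 159722)/(132993 + 31761) - (-493 - 373)/(161 - 373) = 33177/164754 - (-866)/(-212) = 33177*(1/164754) - (-1)*(-866)/212 = 11059/54918 - 1*433/106 = 11059/54918 - 433/106 = -5651810/1455327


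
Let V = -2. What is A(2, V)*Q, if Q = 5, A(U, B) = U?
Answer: 10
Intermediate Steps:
A(2, V)*Q = 2*5 = 10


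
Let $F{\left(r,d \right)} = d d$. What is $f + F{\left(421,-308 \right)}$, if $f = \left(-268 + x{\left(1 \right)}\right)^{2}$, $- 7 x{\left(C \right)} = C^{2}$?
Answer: $\frac{8171465}{49} \approx 1.6676 \cdot 10^{5}$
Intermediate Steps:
$x{\left(C \right)} = - \frac{C^{2}}{7}$
$f = \frac{3523129}{49}$ ($f = \left(-268 - \frac{1^{2}}{7}\right)^{2} = \left(-268 - \frac{1}{7}\right)^{2} = \left(- \frac{1877}{7}\right)^{2} = \frac{3523129}{49} \approx 71901.0$)
$F{\left(r,d \right)} = d^{2}$
$f + F{\left(421,-308 \right)} = \frac{3523129}{49} + \left(-308\right)^{2} = \frac{3523129}{49} + 94864 = \frac{8171465}{49}$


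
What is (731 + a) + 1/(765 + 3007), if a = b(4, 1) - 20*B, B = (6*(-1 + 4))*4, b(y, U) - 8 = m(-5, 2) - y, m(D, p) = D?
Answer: -2678119/3772 ≈ -710.00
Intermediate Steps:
b(y, U) = 3 - y (b(y, U) = 8 + (-5 - y) = 3 - y)
B = 72 (B = (6*3)*4 = 18*4 = 72)
a = -1441 (a = (3 - 1*4) - 20*72 = (3 - 4) - 1440 = -1 - 1440 = -1441)
(731 + a) + 1/(765 + 3007) = (731 - 1441) + 1/(765 + 3007) = -710 + 1/3772 = -2678119/3772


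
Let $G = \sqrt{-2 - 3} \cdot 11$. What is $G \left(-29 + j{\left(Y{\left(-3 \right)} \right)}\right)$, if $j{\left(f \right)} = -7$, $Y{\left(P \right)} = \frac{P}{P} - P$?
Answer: $- 396 i \sqrt{5} \approx - 885.48 i$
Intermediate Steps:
$Y{\left(P \right)} = 1 - P$
$G = 11 i \sqrt{5}$ ($G = \sqrt{-5} \cdot 11 = i \sqrt{5} \cdot 11 = 11 i \sqrt{5} \approx 24.597 i$)
$G \left(-29 + j{\left(Y{\left(-3 \right)} \right)}\right) = 11 i \sqrt{5} \left(-29 - 7\right) = 11 i \sqrt{5} \left(-36\right) = - 396 i \sqrt{5}$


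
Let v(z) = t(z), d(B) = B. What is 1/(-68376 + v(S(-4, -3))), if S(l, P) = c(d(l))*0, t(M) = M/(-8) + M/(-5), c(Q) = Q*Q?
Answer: -1/68376 ≈ -1.4625e-5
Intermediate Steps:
c(Q) = Q**2
t(M) = -13*M/40 (t(M) = M*(-1/8) + M*(-1/5) = -M/8 - M/5 = -13*M/40)
S(l, P) = 0 (S(l, P) = l**2*0 = 0)
v(z) = -13*z/40
1/(-68376 + v(S(-4, -3))) = 1/(-68376 - 13/40*0) = 1/(-68376 + 0) = 1/(-68376) = -1/68376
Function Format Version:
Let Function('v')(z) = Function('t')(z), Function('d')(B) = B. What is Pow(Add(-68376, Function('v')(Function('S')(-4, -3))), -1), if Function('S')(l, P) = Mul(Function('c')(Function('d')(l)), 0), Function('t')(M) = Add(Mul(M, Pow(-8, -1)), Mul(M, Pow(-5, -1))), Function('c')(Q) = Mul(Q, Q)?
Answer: Rational(-1, 68376) ≈ -1.4625e-5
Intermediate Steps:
Function('c')(Q) = Pow(Q, 2)
Function('t')(M) = Mul(Rational(-13, 40), M) (Function('t')(M) = Add(Mul(M, Rational(-1, 8)), Mul(M, Rational(-1, 5))) = Add(Mul(Rational(-1, 8), M), Mul(Rational(-1, 5), M)) = Mul(Rational(-13, 40), M))
Function('S')(l, P) = 0 (Function('S')(l, P) = Mul(Pow(l, 2), 0) = 0)
Function('v')(z) = Mul(Rational(-13, 40), z)
Pow(Add(-68376, Function('v')(Function('S')(-4, -3))), -1) = Pow(Add(-68376, Mul(Rational(-13, 40), 0)), -1) = Pow(Add(-68376, 0), -1) = Pow(-68376, -1) = Rational(-1, 68376)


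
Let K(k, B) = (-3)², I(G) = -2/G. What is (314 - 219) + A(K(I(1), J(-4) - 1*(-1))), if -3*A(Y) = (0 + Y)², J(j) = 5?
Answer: 68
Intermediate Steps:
K(k, B) = 9
A(Y) = -Y²/3 (A(Y) = -(0 + Y)²/3 = -Y²/3)
(314 - 219) + A(K(I(1), J(-4) - 1*(-1))) = (314 - 219) - ⅓*9² = 95 - ⅓*81 = 95 - 27 = 68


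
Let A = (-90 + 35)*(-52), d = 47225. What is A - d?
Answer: -44365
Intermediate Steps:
A = 2860 (A = -55*(-52) = 2860)
A - d = 2860 - 1*47225 = 2860 - 47225 = -44365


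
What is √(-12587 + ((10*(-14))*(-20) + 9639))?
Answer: 2*I*√37 ≈ 12.166*I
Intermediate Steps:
√(-12587 + ((10*(-14))*(-20) + 9639)) = √(-12587 + (-140*(-20) + 9639)) = √(-12587 + (2800 + 9639)) = √(-12587 + 12439) = √(-148) = 2*I*√37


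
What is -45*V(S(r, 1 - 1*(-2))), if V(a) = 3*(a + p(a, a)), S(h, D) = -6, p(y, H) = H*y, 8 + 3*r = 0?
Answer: -4050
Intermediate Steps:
r = -8/3 (r = -8/3 + (⅓)*0 = -8/3 + 0 = -8/3 ≈ -2.6667)
V(a) = 3*a + 3*a² (V(a) = 3*(a + a*a) = 3*(a + a²) = 3*a + 3*a²)
-45*V(S(r, 1 - 1*(-2))) = -135*(-6)*(1 - 6) = -135*(-6)*(-5) = -45*90 = -4050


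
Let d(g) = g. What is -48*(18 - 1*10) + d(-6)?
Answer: -390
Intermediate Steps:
-48*(18 - 1*10) + d(-6) = -48*(18 - 1*10) - 6 = -48*(18 - 10) - 6 = -48*8 - 6 = -384 - 6 = -390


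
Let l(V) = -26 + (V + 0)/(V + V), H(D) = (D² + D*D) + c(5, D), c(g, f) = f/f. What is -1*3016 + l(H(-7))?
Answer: -6083/2 ≈ -3041.5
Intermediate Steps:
c(g, f) = 1
H(D) = 1 + 2*D² (H(D) = (D² + D*D) + 1 = (D² + D²) + 1 = 2*D² + 1 = 1 + 2*D²)
l(V) = -51/2 (l(V) = -26 + V/((2*V)) = -26 + V*(1/(2*V)) = -26 + ½ = -51/2)
-1*3016 + l(H(-7)) = -1*3016 - 51/2 = -3016 - 51/2 = -6083/2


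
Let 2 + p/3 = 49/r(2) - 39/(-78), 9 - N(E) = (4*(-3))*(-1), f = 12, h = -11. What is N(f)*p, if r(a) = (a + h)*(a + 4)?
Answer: 65/3 ≈ 21.667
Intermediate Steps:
N(E) = -3 (N(E) = 9 - 4*(-3)*(-1) = 9 - (-12)*(-1) = 9 - 1*12 = 9 - 12 = -3)
r(a) = (-11 + a)*(4 + a) (r(a) = (a - 11)*(a + 4) = (-11 + a)*(4 + a))
p = -65/9 (p = -6 + 3*(49/(-44 + 2² - 7*2) - 39/(-78)) = -6 + 3*(49/(-44 + 4 - 14) - 39*(-1/78)) = -6 + 3*(49/(-54) + ½) = -6 + 3*(49*(-1/54) + ½) = -6 + 3*(-49/54 + ½) = -6 + 3*(-11/27) = -6 - 11/9 = -65/9 ≈ -7.2222)
N(f)*p = -3*(-65/9) = 65/3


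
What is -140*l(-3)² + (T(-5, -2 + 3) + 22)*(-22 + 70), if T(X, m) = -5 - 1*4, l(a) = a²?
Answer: -10716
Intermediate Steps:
T(X, m) = -9 (T(X, m) = -5 - 4 = -9)
-140*l(-3)² + (T(-5, -2 + 3) + 22)*(-22 + 70) = -140*((-3)²)² + (-9 + 22)*(-22 + 70) = -140*9² + 13*48 = -140*81 + 624 = -11340 + 624 = -10716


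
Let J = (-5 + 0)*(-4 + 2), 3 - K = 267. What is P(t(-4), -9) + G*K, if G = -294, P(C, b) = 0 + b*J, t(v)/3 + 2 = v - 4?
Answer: 77526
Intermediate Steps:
K = -264 (K = 3 - 1*267 = 3 - 267 = -264)
t(v) = -18 + 3*v (t(v) = -6 + 3*(v - 4) = -6 + 3*(-4 + v) = -6 + (-12 + 3*v) = -18 + 3*v)
J = 10 (J = -5*(-2) = 10)
P(C, b) = 10*b (P(C, b) = 0 + b*10 = 0 + 10*b = 10*b)
P(t(-4), -9) + G*K = 10*(-9) - 294*(-264) = -90 + 77616 = 77526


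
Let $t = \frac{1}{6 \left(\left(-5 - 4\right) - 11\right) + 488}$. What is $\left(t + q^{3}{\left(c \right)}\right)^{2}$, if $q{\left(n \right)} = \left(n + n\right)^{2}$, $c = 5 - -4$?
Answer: $\frac{156662733023291455489}{135424} \approx 1.1568 \cdot 10^{15}$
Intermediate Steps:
$c = 9$ ($c = 5 + 4 = 9$)
$q{\left(n \right)} = 4 n^{2}$ ($q{\left(n \right)} = \left(2 n\right)^{2} = 4 n^{2}$)
$t = \frac{1}{368}$ ($t = \frac{1}{6 \left(\left(-5 - 4\right) - 11\right) + 488} = \frac{1}{6 \left(-9 - 11\right) + 488} = \frac{1}{6 \left(-20\right) + 488} = \frac{1}{-120 + 488} = \frac{1}{368} \approx 0.0027174$)
$\left(t + q^{3}{\left(c \right)}\right)^{2} = \left(\frac{1}{368} + \left(4 \cdot 9^{2}\right)^{3}\right)^{2} = \left(\frac{1}{368} + \left(4 \cdot 81\right)^{3}\right)^{2} = \left(\frac{1}{368} + 324^{3}\right)^{2} = \left(\frac{1}{368} + 34012224\right)^{2} = \left(\frac{12516498433}{368}\right)^{2} = \frac{156662733023291455489}{135424}$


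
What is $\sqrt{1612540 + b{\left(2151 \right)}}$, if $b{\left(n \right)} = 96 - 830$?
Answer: $7 \sqrt{32894} \approx 1269.6$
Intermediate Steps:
$b{\left(n \right)} = -734$
$\sqrt{1612540 + b{\left(2151 \right)}} = \sqrt{1612540 - 734} = \sqrt{1611806} = 7 \sqrt{32894}$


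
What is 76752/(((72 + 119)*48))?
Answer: 1599/191 ≈ 8.3717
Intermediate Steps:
76752/(((72 + 119)*48)) = 76752/((191*48)) = 76752/9168 = 76752*(1/9168) = 1599/191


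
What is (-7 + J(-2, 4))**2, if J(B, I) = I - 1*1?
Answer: 16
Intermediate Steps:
J(B, I) = -1 + I (J(B, I) = I - 1 = -1 + I)
(-7 + J(-2, 4))**2 = (-7 + (-1 + 4))**2 = (-7 + 3)**2 = (-4)**2 = 16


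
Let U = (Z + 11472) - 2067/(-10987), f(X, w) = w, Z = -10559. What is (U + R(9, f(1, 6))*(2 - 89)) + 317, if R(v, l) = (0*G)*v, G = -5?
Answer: 13516077/10987 ≈ 1230.2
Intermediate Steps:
R(v, l) = 0 (R(v, l) = (0*(-5))*v = 0*v = 0)
U = 10033198/10987 (U = (-10559 + 11472) - 2067/(-10987) = 913 - 2067*(-1/10987) = 913 + 2067/10987 = 10033198/10987 ≈ 913.19)
(U + R(9, f(1, 6))*(2 - 89)) + 317 = (10033198/10987 + 0*(2 - 89)) + 317 = (10033198/10987 + 0*(-87)) + 317 = (10033198/10987 + 0) + 317 = 10033198/10987 + 317 = 13516077/10987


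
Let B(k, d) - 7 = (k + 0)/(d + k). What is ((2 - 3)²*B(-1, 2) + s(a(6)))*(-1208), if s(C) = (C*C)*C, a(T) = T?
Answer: -268176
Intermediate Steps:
s(C) = C³ (s(C) = C²*C = C³)
B(k, d) = 7 + k/(d + k) (B(k, d) = 7 + (k + 0)/(d + k) = 7 + k/(d + k))
((2 - 3)²*B(-1, 2) + s(a(6)))*(-1208) = ((2 - 3)²*((7*2 + 8*(-1))/(2 - 1)) + 6³)*(-1208) = ((-1)²*((14 - 8)/1) + 216)*(-1208) = (1*(1*6) + 216)*(-1208) = (1*6 + 216)*(-1208) = (6 + 216)*(-1208) = 222*(-1208) = -268176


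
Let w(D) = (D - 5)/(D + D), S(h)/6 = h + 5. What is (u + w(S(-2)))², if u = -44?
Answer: 2468041/1296 ≈ 1904.4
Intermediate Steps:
S(h) = 30 + 6*h (S(h) = 6*(h + 5) = 6*(5 + h) = 30 + 6*h)
w(D) = (-5 + D)/(2*D) (w(D) = (-5 + D)/((2*D)) = (-5 + D)*(1/(2*D)) = (-5 + D)/(2*D))
(u + w(S(-2)))² = (-44 + (-5 + (30 + 6*(-2)))/(2*(30 + 6*(-2))))² = (-44 + (-5 + (30 - 12))/(2*(30 - 12)))² = (-44 + (½)*(-5 + 18)/18)² = (-44 + (½)*(1/18)*13)² = (-44 + 13/36)² = (-1571/36)² = 2468041/1296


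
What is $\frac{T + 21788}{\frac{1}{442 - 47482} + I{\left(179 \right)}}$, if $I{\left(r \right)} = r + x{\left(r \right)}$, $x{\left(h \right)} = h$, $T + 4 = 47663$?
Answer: $\frac{3266786880}{16840319} \approx 193.99$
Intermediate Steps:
$T = 47659$ ($T = -4 + 47663 = 47659$)
$I{\left(r \right)} = 2 r$ ($I{\left(r \right)} = r + r = 2 r$)
$\frac{T + 21788}{\frac{1}{442 - 47482} + I{\left(179 \right)}} = \frac{47659 + 21788}{\frac{1}{442 - 47482} + 2 \cdot 179} = \frac{69447}{\frac{1}{-47040} + 358} = \frac{69447}{- \frac{1}{47040} + 358} = \frac{69447}{\frac{16840319}{47040}} = 69447 \cdot \frac{47040}{16840319} = \frac{3266786880}{16840319}$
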